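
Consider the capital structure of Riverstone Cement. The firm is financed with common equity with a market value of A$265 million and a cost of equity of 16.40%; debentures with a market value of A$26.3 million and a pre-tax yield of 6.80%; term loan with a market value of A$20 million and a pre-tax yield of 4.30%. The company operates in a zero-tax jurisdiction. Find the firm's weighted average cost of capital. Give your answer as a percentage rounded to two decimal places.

Total capital V = 265 + 26.3 + 20 = 311.3.
Equity: weight = 265/311.3 = 0.8513; cost = 16.4%.
Debentures: weight = 26.3/311.3 = 0.0845; after-tax cost = 6.8% × (1 − 0%) = 6.8000%.
Term loan: weight = 20/311.3 = 0.0642; after-tax cost = 4.3% × (1 − 0%) = 4.3000%.
WACC = 0.8513 × 16.4000% + 0.0845 × 6.8000% + 0.0642 × 4.3000% = 14.8116%.

14.81%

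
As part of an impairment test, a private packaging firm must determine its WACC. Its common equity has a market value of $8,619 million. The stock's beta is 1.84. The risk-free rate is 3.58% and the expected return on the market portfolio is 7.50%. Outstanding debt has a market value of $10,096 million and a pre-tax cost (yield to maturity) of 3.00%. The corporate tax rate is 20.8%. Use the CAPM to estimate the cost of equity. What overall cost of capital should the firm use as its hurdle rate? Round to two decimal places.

6.25%

Market risk premium = 7.5% − 3.58% = 3.92%.
Cost of equity via CAPM: Re = 3.58% + 1.84 × 3.92% = 10.7928%.
Total capital V = 8619 + 10096 = 18715.
Equity: weight = 8619/18715 = 0.4605; cost = 10.7928%.
Debt: weight = 10096/18715 = 0.5395; after-tax cost = 3% × (1 − 20.8%) = 2.3760%.
WACC = 0.4605 × 10.7928% + 0.5395 × 2.3760% = 6.2523%.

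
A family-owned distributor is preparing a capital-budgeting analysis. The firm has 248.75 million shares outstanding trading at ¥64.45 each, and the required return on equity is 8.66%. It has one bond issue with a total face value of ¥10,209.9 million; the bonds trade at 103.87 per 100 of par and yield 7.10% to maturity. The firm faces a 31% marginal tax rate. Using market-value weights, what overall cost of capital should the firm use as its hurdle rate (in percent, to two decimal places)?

7.16%

Market value of equity E = 64.45 × 248.75m = 16031.9375m. Market value of debt D = 10209.9m × 103.87/100 = 10605.02313m.
Total capital V = 16031.9375 + 10605.02313 = 26636.96063.
Equity: weight = 16031.9375/26636.96063 = 0.6019; cost = 8.66%.
Bonds outstanding: weight = 10605.02313/26636.96063 = 0.3981; after-tax cost = 7.1% × (1 − 31%) = 4.8990%.
WACC = 0.6019 × 8.6600% + 0.3981 × 4.8990% = 7.1626%.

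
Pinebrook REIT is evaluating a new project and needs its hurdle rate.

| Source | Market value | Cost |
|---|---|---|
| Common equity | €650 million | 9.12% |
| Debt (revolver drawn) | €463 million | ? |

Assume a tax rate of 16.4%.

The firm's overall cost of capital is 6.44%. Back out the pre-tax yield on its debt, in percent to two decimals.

Total capital V = 650 + 463 = 1113.
Equity weight = 650/1113 = 0.5840.
Revolver drawn weight = 463/1113 = 0.4160.
Equity contribution = 0.5840 × 9.12% = 5.3261%.
Remaining for debt = 6.44% − 5.3261% = 1.1139%.
Rd × (1 − 16.4%) × 0.4160 = 1.1139%  ⇒  Rd = 3.2028%.

3.20%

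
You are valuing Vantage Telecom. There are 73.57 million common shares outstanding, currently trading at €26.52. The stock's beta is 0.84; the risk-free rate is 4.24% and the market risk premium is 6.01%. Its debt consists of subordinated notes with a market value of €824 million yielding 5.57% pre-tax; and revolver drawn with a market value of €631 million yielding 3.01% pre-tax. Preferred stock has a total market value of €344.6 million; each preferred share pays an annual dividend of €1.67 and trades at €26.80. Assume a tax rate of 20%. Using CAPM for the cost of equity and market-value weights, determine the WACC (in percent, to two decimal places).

Cost of equity via CAPM: Re = 4.24% + 0.84 × 6.01% = 9.2884%.
Cost of preferred: Rp = 1.67 / 26.8 = 6.2313%.
Market value of equity E = 26.52 × 73.57m = 1951.0764m.
Total capital V = 1951.0764 + 344.6 + 824 + 631 = 3750.6764.
Equity: weight = 1951.0764/3750.6764 = 0.5202; cost = 9.2884%.
Preferred: weight = 344.6/3750.6764 = 0.0919; cost = 6.2313%.
Subordinated notes: weight = 824/3750.6764 = 0.2197; after-tax cost = 5.57% × (1 − 20%) = 4.4560%.
Revolver drawn: weight = 631/3750.6764 = 0.1682; after-tax cost = 3.01% × (1 − 20%) = 2.4080%.
WACC = 0.5202 × 9.2884% + 0.0919 × 6.2313% + 0.2197 × 4.4560% + 0.1682 × 2.4080% = 6.7883%.

6.79%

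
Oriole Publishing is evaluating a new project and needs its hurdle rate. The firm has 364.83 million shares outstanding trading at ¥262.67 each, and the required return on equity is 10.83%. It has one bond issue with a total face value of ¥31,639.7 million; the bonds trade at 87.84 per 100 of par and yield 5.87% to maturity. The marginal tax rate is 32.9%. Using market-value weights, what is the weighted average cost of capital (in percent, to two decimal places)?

9.28%

Market value of equity E = 262.67 × 364.83m = 95829.8961m. Market value of debt D = 31639.7m × 87.84/100 = 27792.31248m.
Total capital V = 95829.8961 + 27792.31248 = 123622.20858.
Equity: weight = 95829.8961/123622.20858 = 0.7752; cost = 10.83%.
Bonds outstanding: weight = 27792.31248/123622.20858 = 0.2248; after-tax cost = 5.87% × (1 − 32.9%) = 3.9388%.
WACC = 0.7752 × 10.8300% + 0.2248 × 3.9388% = 9.2807%.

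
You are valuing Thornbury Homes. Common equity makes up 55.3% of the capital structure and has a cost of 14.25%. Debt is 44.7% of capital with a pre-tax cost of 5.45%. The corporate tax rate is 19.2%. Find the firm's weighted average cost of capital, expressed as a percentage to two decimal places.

9.85%

After-tax cost of debt = 5.45% × (1 − 19.2%) = 4.4036%.
WACC = 0.553 × 14.2500% + 0.447 × 4.4036% = 9.8487%.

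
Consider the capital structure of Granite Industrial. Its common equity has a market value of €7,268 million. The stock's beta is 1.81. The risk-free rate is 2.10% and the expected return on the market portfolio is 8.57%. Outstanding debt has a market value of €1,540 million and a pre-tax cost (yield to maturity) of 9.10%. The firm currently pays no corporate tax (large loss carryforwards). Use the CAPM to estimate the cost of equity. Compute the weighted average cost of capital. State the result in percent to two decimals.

12.99%

Market risk premium = 8.57% − 2.1% = 6.47%.
Cost of equity via CAPM: Re = 2.1% + 1.81 × 6.47% = 13.8107%.
Total capital V = 7268 + 1540 = 8808.
Equity: weight = 7268/8808 = 0.8252; cost = 13.8107%.
Debt: weight = 1540/8808 = 0.1748; after-tax cost = 9.1% × (1 − 0%) = 9.1000%.
WACC = 0.8252 × 13.8107% + 0.1748 × 9.1000% = 12.9871%.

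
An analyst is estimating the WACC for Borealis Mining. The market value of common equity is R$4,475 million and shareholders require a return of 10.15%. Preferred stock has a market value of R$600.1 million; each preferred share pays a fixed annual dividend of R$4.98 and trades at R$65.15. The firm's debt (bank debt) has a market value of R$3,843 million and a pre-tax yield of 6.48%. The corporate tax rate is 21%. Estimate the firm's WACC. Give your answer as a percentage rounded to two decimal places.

7.81%

Cost of preferred: Rp = 4.98 / 65.15 = 7.6439%.
Total capital V = 4475 + 600.1 + 3843 = 8918.1.
Equity: weight = 4475/8918.1 = 0.5018; cost = 10.15%.
Preferred: weight = 600.1/8918.1 = 0.0673; cost = 7.6439%.
Bank debt: weight = 3843/8918.1 = 0.4309; after-tax cost = 6.48% × (1 − 21%) = 5.1192%.
WACC = 0.5018 × 10.1500% + 0.0673 × 7.6439% + 0.4309 × 5.1192% = 7.8135%.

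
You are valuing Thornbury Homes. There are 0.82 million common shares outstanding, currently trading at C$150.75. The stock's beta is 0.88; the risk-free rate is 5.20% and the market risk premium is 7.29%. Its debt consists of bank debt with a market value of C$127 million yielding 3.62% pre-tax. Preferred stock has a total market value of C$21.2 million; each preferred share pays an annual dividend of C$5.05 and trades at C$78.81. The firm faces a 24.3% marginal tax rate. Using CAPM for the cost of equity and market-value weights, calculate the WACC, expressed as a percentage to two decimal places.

Cost of equity via CAPM: Re = 5.2% + 0.88 × 7.29% = 11.6152%.
Cost of preferred: Rp = 5.05 / 78.81 = 6.4078%.
Market value of equity E = 150.75 × 0.82m = 123.615m.
Total capital V = 123.615 + 21.2 + 127 = 271.815.
Equity: weight = 123.615/271.815 = 0.4548; cost = 11.6152%.
Preferred: weight = 21.2/271.815 = 0.0780; cost = 6.4078%.
Bank debt: weight = 127/271.815 = 0.4672; after-tax cost = 3.62% × (1 − 24.3%) = 2.7403%.
WACC = 0.4548 × 11.6152% + 0.0780 × 6.4078% + 0.4672 × 2.7403% = 7.0625%.

7.06%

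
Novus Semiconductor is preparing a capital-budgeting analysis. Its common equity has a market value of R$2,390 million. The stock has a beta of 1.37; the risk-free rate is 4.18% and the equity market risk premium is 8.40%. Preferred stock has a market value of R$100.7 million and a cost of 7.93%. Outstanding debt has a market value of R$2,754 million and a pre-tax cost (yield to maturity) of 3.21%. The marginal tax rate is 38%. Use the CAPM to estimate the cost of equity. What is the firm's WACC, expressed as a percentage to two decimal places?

Cost of equity via CAPM: Re = 4.18% + 1.37 × 8.4% = 15.6880%.
Total capital V = 2390 + 100.7 + 2754 = 5244.7.
Equity: weight = 2390/5244.7 = 0.4557; cost = 15.688%.
Preferred: weight = 100.7/5244.7 = 0.0192; cost = 7.93%.
Debt: weight = 2754/5244.7 = 0.5251; after-tax cost = 3.21% × (1 − 38%) = 1.9902%.
WACC = 0.4557 × 15.6880% + 0.0192 × 7.9300% + 0.5251 × 1.9902% = 8.3463%.

8.35%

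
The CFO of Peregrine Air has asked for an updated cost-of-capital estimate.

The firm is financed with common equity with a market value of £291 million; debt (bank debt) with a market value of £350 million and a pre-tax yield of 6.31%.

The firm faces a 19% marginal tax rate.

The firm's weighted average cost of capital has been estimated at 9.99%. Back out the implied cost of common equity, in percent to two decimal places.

15.86%

Total capital V = 291 + 350 = 641.
Equity weight = 291/641 = 0.4540.
Bank debt weight = 350/641 = 0.5460.
Debt contribution = 0.5460 × 6.31% × (1 − 19%) = 2.7908%.
Required equity contribution = 9.99% − 2.7908% = 7.1992%.
Re = 7.1992% / 0.4540 = 15.8581%.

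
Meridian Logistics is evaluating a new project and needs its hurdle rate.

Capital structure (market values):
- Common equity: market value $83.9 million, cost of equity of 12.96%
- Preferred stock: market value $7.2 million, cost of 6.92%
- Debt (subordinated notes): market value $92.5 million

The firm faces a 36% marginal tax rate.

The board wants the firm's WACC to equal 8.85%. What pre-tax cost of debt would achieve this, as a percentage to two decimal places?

Total capital V = 83.9 + 7.2 + 92.5 = 183.6.
Equity weight = 83.9/183.6 = 0.4570.
Preferred weight = 7.2/183.6 = 0.0392.
Subordinated notes weight = 92.5/183.6 = 0.5038.
Equity contribution = 0.4570 × 12.96% = 5.9224%.
Preferred contribution = 0.0392 × 6.92% = 0.2714%.
Remaining for debt = 8.85% − 6.1937% = 2.6563%.
Rd × (1 − 36%) × 0.5038 = 2.6563%  ⇒  Rd = 8.2380%.

8.24%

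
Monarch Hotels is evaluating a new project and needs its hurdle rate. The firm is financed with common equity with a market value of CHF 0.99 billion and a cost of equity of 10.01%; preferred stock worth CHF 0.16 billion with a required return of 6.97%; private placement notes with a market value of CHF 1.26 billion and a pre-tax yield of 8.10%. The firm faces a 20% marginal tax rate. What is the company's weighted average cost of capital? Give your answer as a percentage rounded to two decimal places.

Total capital V = 0.99 + 0.16 + 1.26 = 2.41.
Equity: weight = 0.99/2.41 = 0.4108; cost = 10.01%.
Preferred: weight = 0.16/2.41 = 0.0664; cost = 6.97%.
Private placement notes: weight = 1.26/2.41 = 0.5228; after-tax cost = 8.1% × (1 − 20%) = 6.4800%.
WACC = 0.4108 × 10.0100% + 0.0664 × 6.9700% + 0.5228 × 6.4800% = 7.9626%.

7.96%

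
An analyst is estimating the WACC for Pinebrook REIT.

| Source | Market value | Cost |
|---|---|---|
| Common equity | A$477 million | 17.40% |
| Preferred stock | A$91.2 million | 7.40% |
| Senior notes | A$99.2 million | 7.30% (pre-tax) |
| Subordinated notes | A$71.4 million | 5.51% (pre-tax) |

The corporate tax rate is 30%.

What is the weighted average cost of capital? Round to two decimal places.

Total capital V = 477 + 91.2 + 99.2 + 71.4 = 738.8.
Equity: weight = 477/738.8 = 0.6456; cost = 17.4%.
Preferred: weight = 91.2/738.8 = 0.1234; cost = 7.4%.
Senior notes: weight = 99.2/738.8 = 0.1343; after-tax cost = 7.3% × (1 − 30%) = 5.1100%.
Subordinated notes: weight = 71.4/738.8 = 0.0966; after-tax cost = 5.51% × (1 − 30%) = 3.8570%.
WACC = 0.6456 × 17.4000% + 0.1234 × 7.4000% + 0.1343 × 5.1100% + 0.0966 × 3.8570% = 13.2065%.

13.21%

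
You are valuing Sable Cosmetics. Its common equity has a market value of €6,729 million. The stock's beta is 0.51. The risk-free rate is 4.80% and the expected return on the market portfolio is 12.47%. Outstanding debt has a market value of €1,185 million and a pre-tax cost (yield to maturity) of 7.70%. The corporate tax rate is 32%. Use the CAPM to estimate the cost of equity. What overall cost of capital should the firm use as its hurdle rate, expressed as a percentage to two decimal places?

Market risk premium = 12.47% − 4.8% = 7.67%.
Cost of equity via CAPM: Re = 4.8% + 0.51 × 7.67% = 8.7117%.
Total capital V = 6729 + 1185 = 7914.
Equity: weight = 6729/7914 = 0.8503; cost = 8.7117%.
Debt: weight = 1185/7914 = 0.1497; after-tax cost = 7.7% × (1 − 32%) = 5.2360%.
WACC = 0.8503 × 8.7117% + 0.1497 × 5.2360% = 8.1913%.

8.19%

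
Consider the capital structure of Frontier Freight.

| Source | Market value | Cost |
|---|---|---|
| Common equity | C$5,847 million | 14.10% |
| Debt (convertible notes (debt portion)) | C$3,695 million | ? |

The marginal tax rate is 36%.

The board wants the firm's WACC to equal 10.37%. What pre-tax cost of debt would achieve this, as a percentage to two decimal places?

Total capital V = 5847 + 3695 = 9542.
Equity weight = 5847/9542 = 0.6128.
Convertible notes (debt portion) weight = 3695/9542 = 0.3872.
Equity contribution = 0.6128 × 14.1% = 8.6400%.
Remaining for debt = 10.37% − 8.6400% = 1.7300%.
Rd × (1 − 36%) × 0.3872 = 1.7300%  ⇒  Rd = 6.9806%.

6.98%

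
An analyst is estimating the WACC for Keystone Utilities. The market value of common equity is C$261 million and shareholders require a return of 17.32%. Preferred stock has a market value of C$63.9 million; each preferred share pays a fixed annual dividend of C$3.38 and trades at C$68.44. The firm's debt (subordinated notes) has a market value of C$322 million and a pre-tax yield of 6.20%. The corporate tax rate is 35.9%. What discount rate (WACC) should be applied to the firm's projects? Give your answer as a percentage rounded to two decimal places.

Cost of preferred: Rp = 3.38 / 68.44 = 4.9386%.
Total capital V = 261 + 63.9 + 322 = 646.9.
Equity: weight = 261/646.9 = 0.4035; cost = 17.32%.
Preferred: weight = 63.9/646.9 = 0.0988; cost = 4.9386%.
Subordinated notes: weight = 322/646.9 = 0.4978; after-tax cost = 6.2% × (1 − 35.9%) = 3.9742%.
WACC = 0.4035 × 17.3200% + 0.0988 × 4.9386% + 0.4978 × 3.9742% = 9.4540%.

9.45%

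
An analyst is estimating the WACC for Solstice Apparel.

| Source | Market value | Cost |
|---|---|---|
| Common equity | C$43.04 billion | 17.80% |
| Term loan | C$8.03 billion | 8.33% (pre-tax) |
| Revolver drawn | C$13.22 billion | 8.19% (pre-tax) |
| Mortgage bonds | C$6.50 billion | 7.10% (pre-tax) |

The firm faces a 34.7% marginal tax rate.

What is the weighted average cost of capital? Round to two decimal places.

Total capital V = 43.04 + 8.03 + 13.22 + 6.5 = 70.79.
Equity: weight = 43.04/70.79 = 0.6080; cost = 17.8%.
Term loan: weight = 8.03/70.79 = 0.1134; after-tax cost = 8.33% × (1 − 34.7%) = 5.4395%.
Revolver drawn: weight = 13.22/70.79 = 0.1867; after-tax cost = 8.19% × (1 − 34.7%) = 5.3481%.
Mortgage bonds: weight = 6.5/70.79 = 0.0918; after-tax cost = 7.1% × (1 − 34.7%) = 4.6363%.
WACC = 0.6080 × 17.8000% + 0.1134 × 5.4395% + 0.1867 × 5.3481% + 0.0918 × 4.6363% = 12.8638%.

12.86%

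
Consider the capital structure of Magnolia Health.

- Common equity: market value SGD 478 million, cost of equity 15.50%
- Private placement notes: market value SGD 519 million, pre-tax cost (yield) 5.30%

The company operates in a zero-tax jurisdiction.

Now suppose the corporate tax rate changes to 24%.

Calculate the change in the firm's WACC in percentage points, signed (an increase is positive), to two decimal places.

-0.66 pp

Current WACC:
Total capital V = 478 + 519 = 997.
Equity: weight = 478/997 = 0.4794; cost = 15.5%.
Private placement notes: weight = 519/997 = 0.5206; after-tax cost = 5.3% × (1 − 0%) = 5.3000%.
WACC = 0.4794 × 15.5000% + 0.5206 × 5.3000% = 10.1903%.
After the change:
Total capital V = 478 + 519 = 997.
Equity: weight = 478/997 = 0.4794; cost = 15.5%.
Private placement notes: weight = 519/997 = 0.5206; after-tax cost = 5.3% × (1 − 24%) = 4.0280%.
WACC = 0.4794 × 15.5000% + 0.5206 × 4.0280% = 9.5281%.
Change in WACC = 9.5281% − 10.1903% = -0.6622 pp.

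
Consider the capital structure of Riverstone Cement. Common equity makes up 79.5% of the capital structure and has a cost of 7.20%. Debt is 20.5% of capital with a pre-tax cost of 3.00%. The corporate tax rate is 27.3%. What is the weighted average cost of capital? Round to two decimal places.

After-tax cost of debt = 3% × (1 − 27.3%) = 2.1810%.
WACC = 0.795 × 7.2000% + 0.205 × 2.1810% = 6.1711%.

6.17%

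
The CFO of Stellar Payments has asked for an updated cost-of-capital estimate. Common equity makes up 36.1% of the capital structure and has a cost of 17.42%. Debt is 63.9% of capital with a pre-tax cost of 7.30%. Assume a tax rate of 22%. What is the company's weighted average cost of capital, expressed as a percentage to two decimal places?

After-tax cost of debt = 7.3% × (1 − 22%) = 5.6940%.
WACC = 0.361 × 17.4200% + 0.639 × 5.6940% = 9.9271%.

9.93%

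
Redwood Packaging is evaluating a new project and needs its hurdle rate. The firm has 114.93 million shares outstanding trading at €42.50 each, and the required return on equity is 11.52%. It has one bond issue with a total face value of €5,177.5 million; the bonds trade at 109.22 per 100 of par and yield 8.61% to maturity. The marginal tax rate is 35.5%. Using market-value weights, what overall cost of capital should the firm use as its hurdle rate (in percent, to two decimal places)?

Market value of equity E = 42.5 × 114.93m = 4884.525m. Market value of debt D = 5177.5m × 109.22/100 = 5654.8655m.
Total capital V = 4884.525 + 5654.8655 = 10539.3905.
Equity: weight = 4884.525/10539.3905 = 0.4635; cost = 11.52%.
Bonds outstanding: weight = 5654.8655/10539.3905 = 0.5365; after-tax cost = 8.61% × (1 − 35.5%) = 5.5534%.
WACC = 0.4635 × 11.5200% + 0.5365 × 5.5534% = 8.3187%.

8.32%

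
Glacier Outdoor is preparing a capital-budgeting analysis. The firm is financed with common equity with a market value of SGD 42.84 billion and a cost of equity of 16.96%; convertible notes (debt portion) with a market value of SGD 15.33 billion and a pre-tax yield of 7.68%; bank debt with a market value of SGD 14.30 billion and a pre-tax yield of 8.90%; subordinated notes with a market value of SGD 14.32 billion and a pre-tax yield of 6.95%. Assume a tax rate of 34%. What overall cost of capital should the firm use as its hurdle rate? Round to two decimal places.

Total capital V = 42.84 + 15.33 + 14.3 + 14.32 = 86.79.
Equity: weight = 42.84/86.79 = 0.4936; cost = 16.96%.
Convertible notes (debt portion): weight = 15.33/86.79 = 0.1766; after-tax cost = 7.68% × (1 − 34%) = 5.0688%.
Bank debt: weight = 14.3/86.79 = 0.1648; after-tax cost = 8.9% × (1 − 34%) = 5.8740%.
Subordinated notes: weight = 14.32/86.79 = 0.1650; after-tax cost = 6.95% × (1 − 34%) = 4.5870%.
WACC = 0.4936 × 16.9600% + 0.1766 × 5.0688% + 0.1648 × 5.8740% + 0.1650 × 4.5870% = 10.9915%.

10.99%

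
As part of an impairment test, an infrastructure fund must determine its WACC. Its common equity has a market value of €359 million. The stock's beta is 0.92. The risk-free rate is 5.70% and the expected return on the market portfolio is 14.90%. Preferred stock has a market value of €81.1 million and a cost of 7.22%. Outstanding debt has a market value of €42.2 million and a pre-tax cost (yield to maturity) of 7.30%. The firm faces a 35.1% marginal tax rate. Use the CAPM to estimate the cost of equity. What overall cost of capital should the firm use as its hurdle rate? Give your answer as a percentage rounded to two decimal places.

12.17%

Market risk premium = 14.9% − 5.7% = 9.2%.
Cost of equity via CAPM: Re = 5.7% + 0.92 × 9.2% = 14.1640%.
Total capital V = 359 + 81.1 + 42.2 = 482.3.
Equity: weight = 359/482.3 = 0.7443; cost = 14.164%.
Preferred: weight = 81.1/482.3 = 0.1682; cost = 7.22%.
Debt: weight = 42.2/482.3 = 0.0875; after-tax cost = 7.3% × (1 − 35.1%) = 4.7377%.
WACC = 0.7443 × 14.1640% + 0.1682 × 7.2200% + 0.0875 × 4.7377% = 12.1716%.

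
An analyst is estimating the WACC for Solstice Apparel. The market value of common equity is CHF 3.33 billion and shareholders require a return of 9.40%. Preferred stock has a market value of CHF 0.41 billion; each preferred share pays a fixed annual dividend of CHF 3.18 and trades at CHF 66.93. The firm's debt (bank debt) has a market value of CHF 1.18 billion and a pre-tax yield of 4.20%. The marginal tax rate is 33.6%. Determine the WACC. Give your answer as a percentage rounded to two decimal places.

Cost of preferred: Rp = 3.18 / 66.93 = 4.7512%.
Total capital V = 3.33 + 0.41 + 1.18 = 4.92.
Equity: weight = 3.33/4.92 = 0.6768; cost = 9.4%.
Preferred: weight = 0.41/4.92 = 0.0833; cost = 4.7512%.
Bank debt: weight = 1.18/4.92 = 0.2398; after-tax cost = 4.2% × (1 − 33.6%) = 2.7888%.
WACC = 0.6768 × 9.4000% + 0.0833 × 4.7512% + 0.2398 × 2.7888% = 7.4270%.

7.43%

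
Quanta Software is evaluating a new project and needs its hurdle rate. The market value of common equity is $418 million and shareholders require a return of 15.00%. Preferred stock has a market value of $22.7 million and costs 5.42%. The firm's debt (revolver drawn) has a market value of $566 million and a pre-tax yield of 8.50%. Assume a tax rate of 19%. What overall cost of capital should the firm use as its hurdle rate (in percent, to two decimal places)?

10.22%

Total capital V = 418 + 22.7 + 566 = 1006.7.
Equity: weight = 418/1006.7 = 0.4152; cost = 15%.
Preferred: weight = 22.7/1006.7 = 0.0225; cost = 5.42%.
Revolver drawn: weight = 566/1006.7 = 0.5622; after-tax cost = 8.5% × (1 − 19%) = 6.8850%.
WACC = 0.4152 × 15.0000% + 0.0225 × 5.4200% + 0.5622 × 6.8850% = 10.2215%.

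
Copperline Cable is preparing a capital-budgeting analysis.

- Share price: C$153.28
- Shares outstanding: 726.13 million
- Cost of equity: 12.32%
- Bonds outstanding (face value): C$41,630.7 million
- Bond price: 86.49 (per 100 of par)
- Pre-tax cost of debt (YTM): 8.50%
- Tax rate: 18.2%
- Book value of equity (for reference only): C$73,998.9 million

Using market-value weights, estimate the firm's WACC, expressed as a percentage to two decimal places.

11.01%

Market value of equity E = 153.28 × 726.13m = 111301.2064m. Market value of debt D = 41630.7m × 86.49/100 = 36006.39243m.
Total capital V = 111301.2064 + 36006.39243 = 147307.59883.
Equity: weight = 111301.2064/147307.59883 = 0.7556; cost = 12.32%.
Bonds outstanding: weight = 36006.39243/147307.59883 = 0.2444; after-tax cost = 8.5% × (1 − 18.2%) = 6.9530%.
WACC = 0.7556 × 12.3200% + 0.2444 × 6.9530% = 11.0081%.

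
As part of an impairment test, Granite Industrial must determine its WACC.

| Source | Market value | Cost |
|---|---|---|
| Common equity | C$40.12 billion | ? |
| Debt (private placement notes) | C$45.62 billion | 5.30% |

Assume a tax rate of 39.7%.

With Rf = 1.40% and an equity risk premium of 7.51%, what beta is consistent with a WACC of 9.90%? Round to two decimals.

2.15

Total capital V = 40.12 + 45.62 = 85.74.
Equity weight = 40.12/85.74 = 0.4679.
Private placement notes weight = 45.62/85.74 = 0.5321.
Debt contribution = 0.5321 × 5.3% × (1 − 39.7%) = 1.7005%.
Required equity contribution = 9.9% − 1.7005% = 8.1995%  ⇒  Re = 17.5232%.
CAPM: 17.5232% = 1.4% + β × 7.51%  ⇒  β = 2.1469.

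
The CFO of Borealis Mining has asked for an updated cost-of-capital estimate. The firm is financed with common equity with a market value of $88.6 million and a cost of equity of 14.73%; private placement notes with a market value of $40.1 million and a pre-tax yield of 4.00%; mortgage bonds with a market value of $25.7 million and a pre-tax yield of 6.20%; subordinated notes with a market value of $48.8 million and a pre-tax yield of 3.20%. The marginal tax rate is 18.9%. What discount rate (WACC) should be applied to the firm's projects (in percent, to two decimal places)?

8.32%

Total capital V = 88.6 + 40.1 + 25.7 + 48.8 = 203.2.
Equity: weight = 88.6/203.2 = 0.4360; cost = 14.73%.
Private placement notes: weight = 40.1/203.2 = 0.1973; after-tax cost = 4% × (1 − 18.9%) = 3.2440%.
Mortgage bonds: weight = 25.7/203.2 = 0.1265; after-tax cost = 6.2% × (1 − 18.9%) = 5.0282%.
Subordinated notes: weight = 48.8/203.2 = 0.2402; after-tax cost = 3.2% × (1 − 18.9%) = 2.5952%.
WACC = 0.4360 × 14.7300% + 0.1973 × 3.2440% + 0.1265 × 5.0282% + 0.2402 × 2.5952% = 8.3220%.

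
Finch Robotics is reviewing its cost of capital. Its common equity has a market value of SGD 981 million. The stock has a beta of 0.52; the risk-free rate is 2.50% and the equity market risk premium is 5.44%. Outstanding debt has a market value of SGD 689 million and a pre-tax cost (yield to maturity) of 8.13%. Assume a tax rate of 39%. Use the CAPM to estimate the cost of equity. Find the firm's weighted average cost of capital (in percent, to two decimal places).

5.18%

Cost of equity via CAPM: Re = 2.5% + 0.52 × 5.44% = 5.3288%.
Total capital V = 981 + 689 = 1670.
Equity: weight = 981/1670 = 0.5874; cost = 5.3288%.
Debt: weight = 689/1670 = 0.4126; after-tax cost = 8.13% × (1 − 39%) = 4.9593%.
WACC = 0.5874 × 5.3288% + 0.4126 × 4.9593% = 5.1764%.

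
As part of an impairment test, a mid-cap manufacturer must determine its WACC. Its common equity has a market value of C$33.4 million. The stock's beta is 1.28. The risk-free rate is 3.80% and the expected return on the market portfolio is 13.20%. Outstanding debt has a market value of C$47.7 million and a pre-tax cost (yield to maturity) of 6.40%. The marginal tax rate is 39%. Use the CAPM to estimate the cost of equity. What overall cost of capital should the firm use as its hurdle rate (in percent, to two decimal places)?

8.82%

Market risk premium = 13.2% − 3.8% = 9.4%.
Cost of equity via CAPM: Re = 3.8% + 1.28 × 9.4% = 15.8320%.
Total capital V = 33.4 + 47.7 = 81.1.
Equity: weight = 33.4/81.1 = 0.4118; cost = 15.832%.
Debt: weight = 47.7/81.1 = 0.5882; after-tax cost = 6.4% × (1 − 39%) = 3.9040%.
WACC = 0.4118 × 15.8320% + 0.5882 × 3.9040% = 8.8164%.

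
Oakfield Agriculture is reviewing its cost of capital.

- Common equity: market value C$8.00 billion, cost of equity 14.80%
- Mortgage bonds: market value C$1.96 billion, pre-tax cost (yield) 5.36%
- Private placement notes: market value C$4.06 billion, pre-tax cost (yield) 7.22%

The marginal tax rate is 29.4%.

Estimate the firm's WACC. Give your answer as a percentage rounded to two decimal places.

Total capital V = 8 + 1.96 + 4.06 = 14.02.
Equity: weight = 8/14.02 = 0.5706; cost = 14.8%.
Mortgage bonds: weight = 1.96/14.02 = 0.1398; after-tax cost = 5.36% × (1 − 29.4%) = 3.7842%.
Private placement notes: weight = 4.06/14.02 = 0.2896; after-tax cost = 7.22% × (1 − 29.4%) = 5.0973%.
WACC = 0.5706 × 14.8000% + 0.1398 × 3.7842% + 0.2896 × 5.0973% = 10.4502%.

10.45%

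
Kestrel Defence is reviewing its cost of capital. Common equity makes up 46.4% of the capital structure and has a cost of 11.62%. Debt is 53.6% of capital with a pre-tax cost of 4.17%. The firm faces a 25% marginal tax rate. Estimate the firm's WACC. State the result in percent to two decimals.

7.07%

After-tax cost of debt = 4.17% × (1 − 25%) = 3.1275%.
WACC = 0.464 × 11.6200% + 0.536 × 3.1275% = 7.0680%.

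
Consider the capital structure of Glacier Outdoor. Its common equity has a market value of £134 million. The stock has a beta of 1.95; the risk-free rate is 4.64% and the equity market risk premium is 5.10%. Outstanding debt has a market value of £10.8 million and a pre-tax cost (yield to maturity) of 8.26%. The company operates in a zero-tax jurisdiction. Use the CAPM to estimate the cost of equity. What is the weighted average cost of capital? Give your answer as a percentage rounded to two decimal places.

14.11%

Cost of equity via CAPM: Re = 4.64% + 1.95 × 5.1% = 14.5850%.
Total capital V = 134 + 10.8 = 144.8.
Equity: weight = 134/144.8 = 0.9254; cost = 14.585%.
Debt: weight = 10.8/144.8 = 0.0746; after-tax cost = 8.26% × (1 − 0%) = 8.2600%.
WACC = 0.9254 × 14.5850% + 0.0746 × 8.2600% = 14.1132%.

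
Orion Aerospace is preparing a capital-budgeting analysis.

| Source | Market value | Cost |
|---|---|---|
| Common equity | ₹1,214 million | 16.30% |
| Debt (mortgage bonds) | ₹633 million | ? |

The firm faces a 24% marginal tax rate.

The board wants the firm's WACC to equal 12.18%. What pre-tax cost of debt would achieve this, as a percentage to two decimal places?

Total capital V = 1214 + 633 = 1847.
Equity weight = 1214/1847 = 0.6573.
Mortgage bonds weight = 633/1847 = 0.3427.
Equity contribution = 0.6573 × 16.3% = 10.7137%.
Remaining for debt = 12.18% − 10.7137% = 1.4663%.
Rd × (1 − 24%) × 0.3427 = 1.4663%  ⇒  Rd = 5.6295%.

5.63%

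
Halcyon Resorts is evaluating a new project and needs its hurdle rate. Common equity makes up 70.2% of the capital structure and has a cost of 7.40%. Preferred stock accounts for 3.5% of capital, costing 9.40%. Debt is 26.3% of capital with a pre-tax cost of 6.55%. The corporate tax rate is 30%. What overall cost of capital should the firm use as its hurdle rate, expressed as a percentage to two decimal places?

6.73%

After-tax cost of debt = 6.55% × (1 − 30%) = 4.5850%.
WACC = 0.702 × 7.4000% + 0.035 × 9.4000% + 0.263 × 4.5850% = 6.7297%.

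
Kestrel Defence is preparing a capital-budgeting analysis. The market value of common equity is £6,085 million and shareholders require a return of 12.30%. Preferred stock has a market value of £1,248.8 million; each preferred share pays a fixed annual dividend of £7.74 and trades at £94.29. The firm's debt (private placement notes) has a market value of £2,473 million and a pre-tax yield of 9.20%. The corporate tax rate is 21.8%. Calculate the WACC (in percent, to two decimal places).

10.49%

Cost of preferred: Rp = 7.74 / 94.29 = 8.2087%.
Total capital V = 6085 + 1248.8 + 2473 = 9806.8.
Equity: weight = 6085/9806.8 = 0.6205; cost = 12.3%.
Preferred: weight = 1248.8/9806.8 = 0.1273; cost = 8.2087%.
Private placement notes: weight = 2473/9806.8 = 0.2522; after-tax cost = 9.2% × (1 − 21.8%) = 7.1944%.
WACC = 0.6205 × 12.3000% + 0.1273 × 8.2087% + 0.2522 × 7.1944% = 10.4915%.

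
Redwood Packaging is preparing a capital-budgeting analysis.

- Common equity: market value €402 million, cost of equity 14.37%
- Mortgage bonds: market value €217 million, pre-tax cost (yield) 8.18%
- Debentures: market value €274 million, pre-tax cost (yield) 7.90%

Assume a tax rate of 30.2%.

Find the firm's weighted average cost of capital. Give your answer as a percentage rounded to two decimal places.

9.55%

Total capital V = 402 + 217 + 274 = 893.
Equity: weight = 402/893 = 0.4502; cost = 14.37%.
Mortgage bonds: weight = 217/893 = 0.2430; after-tax cost = 8.18% × (1 − 30.2%) = 5.7096%.
Debentures: weight = 274/893 = 0.3068; after-tax cost = 7.9% × (1 − 30.2%) = 5.5142%.
WACC = 0.4502 × 14.3700% + 0.2430 × 5.7096% + 0.3068 × 5.5142% = 9.5483%.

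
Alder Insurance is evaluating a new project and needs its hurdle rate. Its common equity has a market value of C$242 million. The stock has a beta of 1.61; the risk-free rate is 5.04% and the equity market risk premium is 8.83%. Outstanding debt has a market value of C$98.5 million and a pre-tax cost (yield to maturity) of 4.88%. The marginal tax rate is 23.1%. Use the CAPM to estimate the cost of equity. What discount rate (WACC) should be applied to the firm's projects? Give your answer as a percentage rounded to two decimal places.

14.77%

Cost of equity via CAPM: Re = 5.04% + 1.61 × 8.83% = 19.2563%.
Total capital V = 242 + 98.5 = 340.5.
Equity: weight = 242/340.5 = 0.7107; cost = 19.2563%.
Debt: weight = 98.5/340.5 = 0.2893; after-tax cost = 4.88% × (1 − 23.1%) = 3.7527%.
WACC = 0.7107 × 19.2563% + 0.2893 × 3.7527% = 14.7714%.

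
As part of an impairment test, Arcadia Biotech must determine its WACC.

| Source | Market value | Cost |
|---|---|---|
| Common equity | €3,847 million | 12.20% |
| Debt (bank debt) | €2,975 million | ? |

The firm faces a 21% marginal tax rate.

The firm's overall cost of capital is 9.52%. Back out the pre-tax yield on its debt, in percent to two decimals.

Total capital V = 3847 + 2975 = 6822.
Equity weight = 3847/6822 = 0.5639.
Bank debt weight = 2975/6822 = 0.4361.
Equity contribution = 0.5639 × 12.2% = 6.8797%.
Remaining for debt = 9.52% − 6.8797% = 2.6403%.
Rd × (1 − 21%) × 0.4361 = 2.6403%  ⇒  Rd = 7.6639%.

7.66%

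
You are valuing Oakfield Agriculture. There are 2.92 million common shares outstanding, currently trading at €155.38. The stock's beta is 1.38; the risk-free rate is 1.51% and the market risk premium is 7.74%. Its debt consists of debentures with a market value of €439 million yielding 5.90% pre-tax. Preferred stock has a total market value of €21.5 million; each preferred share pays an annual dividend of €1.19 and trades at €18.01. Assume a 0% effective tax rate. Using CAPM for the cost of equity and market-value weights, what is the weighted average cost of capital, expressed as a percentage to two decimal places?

9.04%

Cost of equity via CAPM: Re = 1.51% + 1.38 × 7.74% = 12.1912%.
Cost of preferred: Rp = 1.19 / 18.01 = 6.6074%.
Market value of equity E = 155.38 × 2.92m = 453.7096m.
Total capital V = 453.7096 + 21.5 + 439 = 914.2096.
Equity: weight = 453.7096/914.2096 = 0.4963; cost = 12.1912%.
Preferred: weight = 21.5/914.2096 = 0.0235; cost = 6.6074%.
Debentures: weight = 439/914.2096 = 0.4802; after-tax cost = 5.9% × (1 − 0%) = 5.9000%.
WACC = 0.4963 × 12.1912% + 0.0235 × 6.6074% + 0.4802 × 5.9000% = 9.0389%.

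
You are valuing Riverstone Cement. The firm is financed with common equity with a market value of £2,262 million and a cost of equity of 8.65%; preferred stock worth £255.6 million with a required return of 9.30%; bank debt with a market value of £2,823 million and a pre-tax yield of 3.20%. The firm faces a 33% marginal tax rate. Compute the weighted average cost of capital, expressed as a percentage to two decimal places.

5.24%

Total capital V = 2262 + 255.6 + 2823 = 5340.6.
Equity: weight = 2262/5340.6 = 0.4235; cost = 8.65%.
Preferred: weight = 255.6/5340.6 = 0.0479; cost = 9.3%.
Bank debt: weight = 2823/5340.6 = 0.5286; after-tax cost = 3.2% × (1 − 33%) = 2.1440%.
WACC = 0.4235 × 8.6500% + 0.0479 × 9.3000% + 0.5286 × 2.1440% = 5.2421%.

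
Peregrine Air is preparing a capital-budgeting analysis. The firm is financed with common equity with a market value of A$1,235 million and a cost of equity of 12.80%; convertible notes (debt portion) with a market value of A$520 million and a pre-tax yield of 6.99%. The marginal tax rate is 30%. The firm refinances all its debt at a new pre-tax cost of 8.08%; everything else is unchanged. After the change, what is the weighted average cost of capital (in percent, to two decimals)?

10.68%

After the change:
Total capital V = 1235 + 520 = 1755.
Equity: weight = 1235/1755 = 0.7037; cost = 12.8%.
Convertible notes (debt portion): weight = 520/1755 = 0.2963; after-tax cost = 8.08% × (1 − 30%) = 5.6560%.
WACC = 0.7037 × 12.8000% + 0.2963 × 5.6560% = 10.6833%.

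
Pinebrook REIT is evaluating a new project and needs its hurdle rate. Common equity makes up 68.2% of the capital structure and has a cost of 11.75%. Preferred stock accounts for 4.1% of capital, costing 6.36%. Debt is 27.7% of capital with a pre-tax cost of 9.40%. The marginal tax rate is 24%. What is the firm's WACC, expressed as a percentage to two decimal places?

After-tax cost of debt = 9.4% × (1 − 24%) = 7.1440%.
WACC = 0.682 × 11.7500% + 0.041 × 6.3600% + 0.277 × 7.1440% = 10.2531%.

10.25%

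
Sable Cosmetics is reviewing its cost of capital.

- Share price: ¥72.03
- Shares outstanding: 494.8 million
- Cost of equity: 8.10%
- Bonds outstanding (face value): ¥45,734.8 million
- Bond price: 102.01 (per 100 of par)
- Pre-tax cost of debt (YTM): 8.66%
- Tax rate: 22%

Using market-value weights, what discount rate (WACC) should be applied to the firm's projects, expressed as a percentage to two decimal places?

Market value of equity E = 72.03 × 494.8m = 35640.444m. Market value of debt D = 45734.8m × 102.01/100 = 46654.06948m.
Total capital V = 35640.444 + 46654.06948 = 82294.51348.
Equity: weight = 35640.444/82294.51348 = 0.4331; cost = 8.1%.
Bonds outstanding: weight = 46654.06948/82294.51348 = 0.5669; after-tax cost = 8.66% × (1 − 22%) = 6.7548%.
WACC = 0.4331 × 8.1000% + 0.5669 × 6.7548% = 7.3374%.

7.34%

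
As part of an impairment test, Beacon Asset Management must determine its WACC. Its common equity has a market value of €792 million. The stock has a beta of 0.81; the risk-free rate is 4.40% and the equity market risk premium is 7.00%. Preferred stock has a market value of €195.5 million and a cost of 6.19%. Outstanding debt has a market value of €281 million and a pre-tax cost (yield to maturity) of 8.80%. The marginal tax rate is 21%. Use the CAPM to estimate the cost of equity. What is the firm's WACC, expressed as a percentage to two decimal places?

Cost of equity via CAPM: Re = 4.4% + 0.81 × 7.0% = 10.0700%.
Total capital V = 792 + 195.5 + 281 = 1268.5.
Equity: weight = 792/1268.5 = 0.6244; cost = 10.07%.
Preferred: weight = 195.5/1268.5 = 0.1541; cost = 6.19%.
Debt: weight = 281/1268.5 = 0.2215; after-tax cost = 8.8% × (1 − 21%) = 6.9520%.
WACC = 0.6244 × 10.0700% + 0.1541 × 6.1900% + 0.2215 × 6.9520% = 8.7813%.

8.78%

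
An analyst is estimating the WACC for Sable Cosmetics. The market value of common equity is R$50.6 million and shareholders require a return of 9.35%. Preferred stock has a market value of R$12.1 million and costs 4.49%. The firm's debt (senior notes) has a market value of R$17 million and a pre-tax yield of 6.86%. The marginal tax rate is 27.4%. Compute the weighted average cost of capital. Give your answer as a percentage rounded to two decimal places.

Total capital V = 50.6 + 12.1 + 17 = 79.7.
Equity: weight = 50.6/79.7 = 0.6349; cost = 9.35%.
Preferred: weight = 12.1/79.7 = 0.1518; cost = 4.49%.
Senior notes: weight = 17/79.7 = 0.2133; after-tax cost = 6.86% × (1 − 27.4%) = 4.9804%.
WACC = 0.6349 × 9.3500% + 0.1518 × 4.4900% + 0.2133 × 4.9804% = 7.6801%.

7.68%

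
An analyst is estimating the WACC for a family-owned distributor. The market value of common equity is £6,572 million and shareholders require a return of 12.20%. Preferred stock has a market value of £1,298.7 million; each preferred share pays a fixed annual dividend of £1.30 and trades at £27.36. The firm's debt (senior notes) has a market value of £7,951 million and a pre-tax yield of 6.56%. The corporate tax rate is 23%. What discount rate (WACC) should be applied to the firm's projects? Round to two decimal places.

8.00%

Cost of preferred: Rp = 1.3 / 27.36 = 4.7515%.
Total capital V = 6572 + 1298.7 + 7951 = 15821.7.
Equity: weight = 6572/15821.7 = 0.4154; cost = 12.2%.
Preferred: weight = 1298.7/15821.7 = 0.0821; cost = 4.7515%.
Senior notes: weight = 7951/15821.7 = 0.5025; after-tax cost = 6.56% × (1 − 23%) = 5.0512%.
WACC = 0.4154 × 12.2000% + 0.0821 × 4.7515% + 0.5025 × 5.0512% = 7.9961%.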